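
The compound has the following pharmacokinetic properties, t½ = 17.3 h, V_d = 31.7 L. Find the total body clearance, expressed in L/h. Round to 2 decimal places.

k = ln2 / t½ = 0.693147 / 17.3 = 0.04007 h⁻¹
CL = k × Vd = 0.04007 × 31.7 = 1.270 L/h

1.27 L/h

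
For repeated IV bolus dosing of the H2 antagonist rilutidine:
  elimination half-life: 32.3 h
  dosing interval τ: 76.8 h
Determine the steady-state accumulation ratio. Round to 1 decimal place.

1.2

k = ln2 / t½ = 0.693147 / 32.3 = 0.02146 h⁻¹
e^(−kτ) = e^(−0.02146 × 76.8) = 0.1924
Accumulation ratio R = 1 / (1 − e^(−kτ)) = 1 / (1 − 0.1924) = 1.238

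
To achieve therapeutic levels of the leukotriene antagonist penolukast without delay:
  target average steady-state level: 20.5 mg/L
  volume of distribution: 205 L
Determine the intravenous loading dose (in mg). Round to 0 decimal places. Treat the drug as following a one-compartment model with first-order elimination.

4203 mg

LD = Css × Vd = 20.5 × 205 = 4203 mg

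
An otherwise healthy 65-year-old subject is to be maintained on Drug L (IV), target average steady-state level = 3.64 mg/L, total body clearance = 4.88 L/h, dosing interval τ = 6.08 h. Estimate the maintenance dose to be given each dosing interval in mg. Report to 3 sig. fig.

At steady state, Dose/τ = Css × CL.
Dose = Css × CL × τ = 3.64 × 4.880 × 6.08 = 108.0 mg

108 mg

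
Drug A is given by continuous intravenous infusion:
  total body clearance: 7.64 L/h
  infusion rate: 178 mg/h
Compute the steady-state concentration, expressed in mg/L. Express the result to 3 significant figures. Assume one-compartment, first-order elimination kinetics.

23.3 mg/L

At steady state Css = R₀ / CL = 178 / 7.640 = 23.30 mg/L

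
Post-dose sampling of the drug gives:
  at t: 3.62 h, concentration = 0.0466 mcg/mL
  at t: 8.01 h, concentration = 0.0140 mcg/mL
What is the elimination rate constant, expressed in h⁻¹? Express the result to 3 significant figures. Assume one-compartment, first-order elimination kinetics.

k = ln(C₁/C₂) / (t₂ − t₁) = ln(0.0466/0.0140) / (8.01 − 3.62)
  = 1.203 / 4.390 = 0.2740 h⁻¹

0.274 h⁻¹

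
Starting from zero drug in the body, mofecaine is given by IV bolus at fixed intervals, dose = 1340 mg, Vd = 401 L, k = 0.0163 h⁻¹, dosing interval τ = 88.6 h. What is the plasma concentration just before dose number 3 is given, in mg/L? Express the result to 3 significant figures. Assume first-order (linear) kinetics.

C₀ per dose = Dose / Vd = 1340 / 401 = 3.342 mg/L
Fraction remaining after one interval: r = e^(−kτ) = e^(−0.01630 × 88.6) = 0.2359
Before dose 3, 2 doses have been given (aged 1τ, 2τ).
C_trough = C₀ × (r + r²) = 3.342 × (0.2359 + 0.05565) = 0.9744 mg/L

0.974 mg/L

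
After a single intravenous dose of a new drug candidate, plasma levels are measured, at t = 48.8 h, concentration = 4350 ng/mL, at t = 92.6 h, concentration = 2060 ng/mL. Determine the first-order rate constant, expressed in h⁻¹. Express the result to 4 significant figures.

0.01707 h⁻¹

k = ln(C₁/C₂) / (t₂ − t₁) = ln(4350/2060) / (92.6 − 48.8)
  = 0.7475 / 43.80 = 0.01707 h⁻¹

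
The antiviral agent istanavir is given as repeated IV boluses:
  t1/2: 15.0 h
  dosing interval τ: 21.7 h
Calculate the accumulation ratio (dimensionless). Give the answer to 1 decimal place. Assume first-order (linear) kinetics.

k = ln2 / t½ = 0.693147 / 15.0 = 0.04621 h⁻¹
e^(−kτ) = e^(−0.04621 × 21.7) = 0.3669
Accumulation ratio R = 1 / (1 − e^(−kτ)) = 1 / (1 − 0.3669) = 1.580

1.6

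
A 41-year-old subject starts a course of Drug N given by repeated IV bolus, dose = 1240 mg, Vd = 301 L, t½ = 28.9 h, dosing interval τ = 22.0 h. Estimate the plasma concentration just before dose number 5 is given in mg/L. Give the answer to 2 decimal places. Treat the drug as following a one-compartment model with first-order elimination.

C₀ per dose = Dose / Vd = 1240 / 301 = 4.120 mg/L
k = ln2 / t½ = 0.693147 / 28.9 = 0.02398 h⁻¹
Fraction remaining after one interval: r = e^(−kτ) = e^(−0.02398 × 22.0) = 0.5900
Before dose 5, 4 doses have been given (aged 1τ, 2τ, 3τ, 4τ).
C_trough = C₀ × (r + r² + … + r^4) = C₀ × r(1−r^4)/(1−r)
        = 4.120 × 0.5900 × (1 − 0.1212) / (1 − 0.5900) = 5.210 mg/L

5.21 mg/L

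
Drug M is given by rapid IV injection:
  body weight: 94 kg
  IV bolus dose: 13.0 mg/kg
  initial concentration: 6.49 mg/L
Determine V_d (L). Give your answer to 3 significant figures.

188 L

Dose = 13.0 × 94 = 1222 mg
Vd = Dose / C₀ = 1222 / 6.49 = 188.3 L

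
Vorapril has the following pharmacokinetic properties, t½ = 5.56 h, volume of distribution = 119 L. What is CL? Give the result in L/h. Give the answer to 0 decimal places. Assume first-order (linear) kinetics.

k = ln2 / t½ = 0.693147 / 5.56 = 0.1247 h⁻¹
CL = k × Vd = 0.1247 × 119 = 14.84 L/h

15 L/h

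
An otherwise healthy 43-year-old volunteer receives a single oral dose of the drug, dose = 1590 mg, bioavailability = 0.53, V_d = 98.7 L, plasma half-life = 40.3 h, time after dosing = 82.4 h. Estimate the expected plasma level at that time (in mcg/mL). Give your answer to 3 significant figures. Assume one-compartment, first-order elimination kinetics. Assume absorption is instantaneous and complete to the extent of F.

Amount reaching circulation = F × Dose = 0.53 × 1590 = 842.7 mg
C₀ = F·Dose / Vd = 842.7 / 98.7 = 8.538 mg/L
k = ln2 / t½ = 0.693147 / 40.3 = 0.01720 h⁻¹
C = C₀ · e^(−k·t) = 8.538 × e^(−0.01720 × 82.4)
  = 8.538 × 0.2424 = 2.070 mg/L
(2.070 mg/L = 2.070 mcg/mL)

2.07 mcg/mL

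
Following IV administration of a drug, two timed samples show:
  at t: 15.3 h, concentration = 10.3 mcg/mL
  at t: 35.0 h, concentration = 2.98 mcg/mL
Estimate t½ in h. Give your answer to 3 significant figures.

k = ln(C₁/C₂) / (t₂ − t₁) = ln(10.3/2.98) / (35.0 − 15.3)
  = 1.240 / 19.70 = 0.06294 h⁻¹
t½ = ln2 / k = 0.693147 / 0.06294 = 11.01 h

11.0 h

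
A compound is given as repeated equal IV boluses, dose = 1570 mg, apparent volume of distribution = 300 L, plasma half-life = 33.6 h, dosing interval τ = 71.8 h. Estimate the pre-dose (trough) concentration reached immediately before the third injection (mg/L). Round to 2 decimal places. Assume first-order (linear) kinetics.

C₀ per dose = Dose / Vd = 1570 / 300 = 5.233 mg/L
k = ln2 / t½ = 0.693147 / 33.6 = 0.02063 h⁻¹
Fraction remaining after one interval: r = e^(−kτ) = e^(−0.02063 × 71.8) = 0.2274
Before dose 3, 2 doses have been given (aged 1τ, 2τ).
C_trough = C₀ × (r + r²) = 5.233 × (0.2274 + 0.05171) = 1.461 mg/L

1.46 mg/L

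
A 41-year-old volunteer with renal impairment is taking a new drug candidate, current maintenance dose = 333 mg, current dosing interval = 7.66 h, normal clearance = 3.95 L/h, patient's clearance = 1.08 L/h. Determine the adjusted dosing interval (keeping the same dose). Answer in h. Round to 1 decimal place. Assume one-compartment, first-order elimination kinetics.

To keep the same average steady-state level, dosing rate must scale with clearance.
CL ratio = 1.08 / 3.95 = 0.2734
New interval (same dose) = 7.66 / 0.2734 = 28.02 h

28.0 h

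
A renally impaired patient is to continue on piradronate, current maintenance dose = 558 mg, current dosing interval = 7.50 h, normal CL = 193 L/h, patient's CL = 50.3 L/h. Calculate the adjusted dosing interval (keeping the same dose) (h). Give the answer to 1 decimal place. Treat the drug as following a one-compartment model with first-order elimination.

28.8 h

To keep the same average steady-state level, dosing rate must scale with clearance.
CL ratio = 50.3 / 193 = 0.2606
New interval (same dose) = 7.50 / 0.2606 = 28.78 h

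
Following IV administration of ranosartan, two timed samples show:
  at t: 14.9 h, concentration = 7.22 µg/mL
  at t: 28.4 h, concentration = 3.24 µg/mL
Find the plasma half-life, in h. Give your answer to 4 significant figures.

k = ln(C₁/C₂) / (t₂ − t₁) = ln(7.22/3.24) / (28.4 − 14.9)
  = 0.8013 / 13.50 = 0.05936 h⁻¹
t½ = ln2 / k = 0.693147 / 0.05936 = 11.68 h

11.68 h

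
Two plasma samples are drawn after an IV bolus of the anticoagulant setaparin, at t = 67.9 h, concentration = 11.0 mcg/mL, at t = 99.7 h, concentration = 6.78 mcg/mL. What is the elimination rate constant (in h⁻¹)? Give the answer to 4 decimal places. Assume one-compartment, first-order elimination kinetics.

k = ln(C₁/C₂) / (t₂ − t₁) = ln(11.0/6.78) / (99.7 − 67.9)
  = 0.4839 / 31.80 = 0.01522 h⁻¹

0.0152 h⁻¹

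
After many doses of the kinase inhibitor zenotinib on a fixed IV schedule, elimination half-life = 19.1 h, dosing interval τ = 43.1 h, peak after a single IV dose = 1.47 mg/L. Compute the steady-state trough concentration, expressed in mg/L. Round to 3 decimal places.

0.389 mg/L

k = ln2 / t½ = 0.693147 / 19.1 = 0.03629 h⁻¹
e^(−kτ) = e^(−0.03629 × 43.1) = 0.2093
Accumulation ratio R = 1 / (1 − e^(−kτ)) = 1 / (1 − 0.2093) = 1.265
Steady-state trough = C₀ × R × e^(−kτ) = 1.47 × 1.265 × 0.2093 = 0.3892 mg/L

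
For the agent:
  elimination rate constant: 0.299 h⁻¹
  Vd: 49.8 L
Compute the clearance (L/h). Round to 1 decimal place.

CL = k × Vd = 0.299 × 49.8 = 14.89 L/h

14.9 L/h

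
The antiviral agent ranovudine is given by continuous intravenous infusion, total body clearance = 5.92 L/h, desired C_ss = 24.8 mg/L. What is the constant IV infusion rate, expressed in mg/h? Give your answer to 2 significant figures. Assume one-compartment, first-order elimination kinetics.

150 mg/h

At steady state, infusion rate R₀ = Css × CL = 24.8 × 5.920 = 146.8 mg/h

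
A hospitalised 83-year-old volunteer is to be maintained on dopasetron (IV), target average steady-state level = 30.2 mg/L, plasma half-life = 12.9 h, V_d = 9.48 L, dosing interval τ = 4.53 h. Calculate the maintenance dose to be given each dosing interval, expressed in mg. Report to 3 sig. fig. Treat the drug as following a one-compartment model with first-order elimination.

k = ln2 / t½ = 0.693147 / 12.9 = 0.05373 h⁻¹
CL = k × Vd = 0.05373 × 9.48 = 0.5094 L/h
At steady state, Dose/τ = Css × CL.
Dose = Css × CL × τ = 30.2 × 0.5094 × 4.53 = 69.69 mg

69.7 mg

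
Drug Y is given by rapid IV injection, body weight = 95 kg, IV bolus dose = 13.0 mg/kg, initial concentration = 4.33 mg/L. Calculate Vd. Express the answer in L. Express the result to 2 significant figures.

290 L

Dose = 13.0 × 95 = 1235 mg
Vd = Dose / C₀ = 1235 / 4.33 = 285.2 L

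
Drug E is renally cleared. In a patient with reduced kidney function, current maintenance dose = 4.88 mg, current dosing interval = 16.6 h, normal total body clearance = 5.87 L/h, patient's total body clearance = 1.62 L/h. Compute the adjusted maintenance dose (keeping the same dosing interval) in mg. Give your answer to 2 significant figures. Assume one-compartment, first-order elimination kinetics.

To keep the same average steady-state level, dosing rate must scale with clearance.
CL ratio = 1.62 / 5.87 = 0.2760
New dose (same interval) = 4.88 × 0.2760 = 1.347 mg

1.3 mg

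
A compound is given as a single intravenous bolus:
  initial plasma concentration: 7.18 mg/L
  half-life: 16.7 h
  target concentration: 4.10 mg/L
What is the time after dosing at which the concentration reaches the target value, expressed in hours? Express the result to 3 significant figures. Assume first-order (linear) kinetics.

k = ln2 / t½ = 0.693147 / 16.7 = 0.04151 h⁻¹
t = ln(C₀ / C) / k = ln(7.180 / 4.10) / 0.04151
  = ln(1.751) / 0.04151 = 0.5602 / 0.04151 = 13.50 h

13.5 h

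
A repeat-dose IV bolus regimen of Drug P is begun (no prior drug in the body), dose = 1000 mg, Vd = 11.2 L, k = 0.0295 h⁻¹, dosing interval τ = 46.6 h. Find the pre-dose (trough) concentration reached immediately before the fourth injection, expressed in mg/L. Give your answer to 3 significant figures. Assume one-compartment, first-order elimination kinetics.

29.7 mg/L

C₀ per dose = Dose / Vd = 1000 / 11.2 = 89.29 mg/L
Fraction remaining after one interval: r = e^(−kτ) = e^(−0.02950 × 46.6) = 0.2529
Before dose 4, 3 doses have been given (aged 1τ, 2τ, 3τ).
C_trough = C₀ × (r + r² + … + r^3) = C₀ × r(1−r^3)/(1−r)
        = 89.29 × 0.2529 × (1 − 0.01618) / (1 − 0.2529) = 29.74 mg/L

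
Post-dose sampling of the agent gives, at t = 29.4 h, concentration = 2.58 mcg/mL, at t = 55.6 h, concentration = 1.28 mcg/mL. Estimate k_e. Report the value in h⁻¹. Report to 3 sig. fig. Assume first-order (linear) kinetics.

0.0268 h⁻¹

k = ln(C₁/C₂) / (t₂ − t₁) = ln(2.58/1.28) / (55.6 − 29.4)
  = 0.7009 / 26.20 = 0.02675 h⁻¹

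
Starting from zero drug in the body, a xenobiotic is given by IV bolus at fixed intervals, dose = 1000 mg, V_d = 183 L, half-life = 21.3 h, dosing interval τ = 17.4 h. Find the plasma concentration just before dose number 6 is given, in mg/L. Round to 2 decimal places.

6.75 mg/L

C₀ per dose = Dose / Vd = 1000 / 183 = 5.464 mg/L
k = ln2 / t½ = 0.693147 / 21.3 = 0.03254 h⁻¹
Fraction remaining after one interval: r = e^(−kτ) = e^(−0.03254 × 17.4) = 0.5677
Before dose 6, 5 doses have been given (aged 1τ, 2τ, 3τ, 4τ, 5τ).
C_trough = C₀ × (r + r² + … + r^5) = C₀ × r(1−r^5)/(1−r)
        = 5.464 × 0.5677 × (1 − 0.05897) / (1 − 0.5677) = 6.752 mg/L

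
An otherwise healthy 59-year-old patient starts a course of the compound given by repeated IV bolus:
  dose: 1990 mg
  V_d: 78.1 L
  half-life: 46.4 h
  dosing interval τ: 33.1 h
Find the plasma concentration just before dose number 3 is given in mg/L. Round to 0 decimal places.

25 mg/L

C₀ per dose = Dose / Vd = 1990 / 78.1 = 25.48 mg/L
k = ln2 / t½ = 0.693147 / 46.4 = 0.01494 h⁻¹
Fraction remaining after one interval: r = e^(−kτ) = e^(−0.01494 × 33.1) = 0.6099
Before dose 3, 2 doses have been given (aged 1τ, 2τ).
C_trough = C₀ × (r + r²) = 25.48 × (0.6099 + 0.3720) = 25.02 mg/L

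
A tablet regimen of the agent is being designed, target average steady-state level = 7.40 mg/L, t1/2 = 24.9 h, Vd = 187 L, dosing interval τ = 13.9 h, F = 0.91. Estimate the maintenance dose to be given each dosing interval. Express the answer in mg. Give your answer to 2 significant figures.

590 mg

k = ln2 / t½ = 0.693147 / 24.9 = 0.02784 h⁻¹
CL = k × Vd = 0.02784 × 187 = 5.206 L/h
At steady state, F × (Dose/τ) = Css × CL.
Dose = Css × CL × τ / F = 7.40 × 5.206 × 13.9 / 0.91 = 588.4 mg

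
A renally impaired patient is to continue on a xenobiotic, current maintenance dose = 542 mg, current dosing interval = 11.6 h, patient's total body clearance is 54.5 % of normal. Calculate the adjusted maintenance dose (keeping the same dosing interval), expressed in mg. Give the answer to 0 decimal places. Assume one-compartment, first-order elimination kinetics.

To keep the same average steady-state level, dosing rate must scale with clearance.
CL ratio = 54.5 / 100 = 0.5450
New dose (same interval) = 542 × 0.5450 = 295.4 mg

295 mg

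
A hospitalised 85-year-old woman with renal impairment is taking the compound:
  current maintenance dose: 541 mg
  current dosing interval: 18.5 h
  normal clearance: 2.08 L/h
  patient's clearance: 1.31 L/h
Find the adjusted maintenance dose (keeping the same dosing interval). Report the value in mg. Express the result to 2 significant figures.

340 mg

To keep the same average steady-state level, dosing rate must scale with clearance.
CL ratio = 1.31 / 2.08 = 0.6298
New dose (same interval) = 541 × 0.6298 = 340.7 mg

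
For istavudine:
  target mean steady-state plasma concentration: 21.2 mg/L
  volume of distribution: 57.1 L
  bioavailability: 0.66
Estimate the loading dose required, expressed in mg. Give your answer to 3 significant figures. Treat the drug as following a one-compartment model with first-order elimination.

1830 mg

LD = Css × Vd / F = 21.2 × 57.1 / 0.66 = 1834 mg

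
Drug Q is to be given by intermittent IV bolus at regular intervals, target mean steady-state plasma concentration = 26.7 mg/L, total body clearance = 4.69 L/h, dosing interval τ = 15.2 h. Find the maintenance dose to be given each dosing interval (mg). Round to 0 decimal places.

1903 mg

At steady state, Dose/τ = Css × CL.
Dose = Css × CL × τ = 26.7 × 4.690 × 15.2 = 1903 mg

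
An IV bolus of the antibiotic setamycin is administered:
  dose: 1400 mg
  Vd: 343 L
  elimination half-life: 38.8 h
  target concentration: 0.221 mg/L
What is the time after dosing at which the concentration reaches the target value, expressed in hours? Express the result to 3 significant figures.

163 h

C₀ = Dose / Vd = 1400 / 343 = 4.082 mg/L
k = ln2 / t½ = 0.693147 / 38.8 = 0.01786 h⁻¹
t = ln(C₀ / C) / k = ln(4.082 / 0.221) / 0.01786
  = ln(18.47) / 0.01786 = 2.916 / 0.01786 = 163.3 h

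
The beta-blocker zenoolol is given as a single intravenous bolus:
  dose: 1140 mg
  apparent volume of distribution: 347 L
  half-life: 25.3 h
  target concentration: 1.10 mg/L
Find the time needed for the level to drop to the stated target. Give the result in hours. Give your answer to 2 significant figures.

40 h

C₀ = Dose / Vd = 1140 / 347 = 3.285 mg/L
k = ln2 / t½ = 0.693147 / 25.3 = 0.02740 h⁻¹
t = ln(C₀ / C) / k = ln(3.285 / 1.10) / 0.02740
  = ln(2.986) / 0.02740 = 1.094 / 0.02740 = 39.93 h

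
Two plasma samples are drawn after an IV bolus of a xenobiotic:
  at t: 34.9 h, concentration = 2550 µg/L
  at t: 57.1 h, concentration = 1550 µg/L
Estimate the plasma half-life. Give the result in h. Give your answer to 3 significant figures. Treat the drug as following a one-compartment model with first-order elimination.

k = ln(C₁/C₂) / (t₂ − t₁) = ln(2550/1550) / (57.1 − 34.9)
  = 0.4978 / 22.20 = 0.02242 h⁻¹
t½ = ln2 / k = 0.693147 / 0.02242 = 30.92 h

30.9 h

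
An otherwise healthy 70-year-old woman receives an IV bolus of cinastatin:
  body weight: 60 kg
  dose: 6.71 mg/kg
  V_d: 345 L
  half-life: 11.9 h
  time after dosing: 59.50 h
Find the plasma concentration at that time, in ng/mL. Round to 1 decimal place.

Total dose = 6.71 × 60 = 402.6 mg
C₀ = Dose / Vd = 402.6 / 345 = 1.167 mg/L
k = ln2 / t½ = 0.693147 / 11.9 = 0.05825 h⁻¹
t / t½ = 59.50 / 11.9 = 5 half-lives
C = C₀ × (1/2)^5 = 1.167 × 0.03125 = 0.03647 mg/L
Convert: 0.03647 mg/L × 1000 = 36.47 ng/mL

36.5 ng/mL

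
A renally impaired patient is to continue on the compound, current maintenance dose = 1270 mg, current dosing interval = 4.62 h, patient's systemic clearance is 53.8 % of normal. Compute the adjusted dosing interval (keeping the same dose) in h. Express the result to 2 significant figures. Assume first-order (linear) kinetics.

8.6 h

To keep the same average steady-state level, dosing rate must scale with clearance.
CL ratio = 53.8 / 100 = 0.5380
New interval (same dose) = 4.62 / 0.5380 = 8.587 h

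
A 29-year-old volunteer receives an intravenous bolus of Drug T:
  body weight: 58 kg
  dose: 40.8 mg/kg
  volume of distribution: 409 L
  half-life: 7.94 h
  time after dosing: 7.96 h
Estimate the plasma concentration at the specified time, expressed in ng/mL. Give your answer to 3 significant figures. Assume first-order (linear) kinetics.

2890 ng/mL

Total dose = 40.8 × 58 = 2366 mg
C₀ = Dose / Vd = 2366 / 409 = 5.785 mg/L
k = ln2 / t½ = 0.693147 / 7.94 = 0.08730 h⁻¹
C = C₀ · e^(−k·t) = 5.785 × e^(−0.08730 × 7.96)
  = 5.785 × 0.4991 = 2.887 mg/L
Convert: 2.887 mg/L × 1000 = 2887 ng/mL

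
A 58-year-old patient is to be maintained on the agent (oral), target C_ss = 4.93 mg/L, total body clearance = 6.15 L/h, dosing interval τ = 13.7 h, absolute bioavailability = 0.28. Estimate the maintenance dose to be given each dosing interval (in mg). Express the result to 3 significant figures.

At steady state, F × (Dose/τ) = Css × CL.
Dose = Css × CL × τ / F = 4.93 × 6.150 × 13.7 / 0.28 = 1483 mg

1480 mg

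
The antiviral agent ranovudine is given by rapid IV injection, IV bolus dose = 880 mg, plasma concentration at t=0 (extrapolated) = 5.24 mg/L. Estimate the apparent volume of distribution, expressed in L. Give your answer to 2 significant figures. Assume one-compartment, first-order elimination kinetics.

Vd = Dose / C₀ = 880.0 / 5.24 = 167.9 L

170 L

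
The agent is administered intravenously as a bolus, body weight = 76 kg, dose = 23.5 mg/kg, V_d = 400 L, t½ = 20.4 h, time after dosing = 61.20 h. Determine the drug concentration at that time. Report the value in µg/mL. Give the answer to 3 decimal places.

Total dose = 23.5 × 76 = 1786 mg
C₀ = Dose / Vd = 1786 / 400 = 4.465 mg/L
k = ln2 / t½ = 0.693147 / 20.4 = 0.03398 h⁻¹
t / t½ = 61.20 / 20.4 = 3 half-lives
C = C₀ × (1/2)^3 = 4.465 × 0.1250 = 0.5581 mg/L
(0.5581 mg/L = 0.5581 µg/mL)

0.558 µg/mL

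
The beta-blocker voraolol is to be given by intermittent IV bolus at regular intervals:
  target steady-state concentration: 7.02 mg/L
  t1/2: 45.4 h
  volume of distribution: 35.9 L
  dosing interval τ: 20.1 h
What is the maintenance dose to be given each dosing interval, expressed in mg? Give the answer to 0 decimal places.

k = ln2 / t½ = 0.693147 / 45.4 = 0.01527 h⁻¹
CL = k × Vd = 0.01527 × 35.9 = 0.5482 L/h
At steady state, Dose/τ = Css × CL.
Dose = Css × CL × τ = 7.02 × 0.5482 × 20.1 = 77.35 mg

77 mg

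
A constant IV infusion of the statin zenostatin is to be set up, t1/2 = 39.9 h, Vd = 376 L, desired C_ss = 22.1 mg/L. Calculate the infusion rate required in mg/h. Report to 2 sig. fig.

140 mg/h

k = ln2 / t½ = 0.693147 / 39.9 = 0.01737 h⁻¹
CL = k × Vd = 0.01737 × 376 = 6.531 L/h
At steady state, infusion rate R₀ = Css × CL = 22.1 × 6.531 = 144.3 mg/h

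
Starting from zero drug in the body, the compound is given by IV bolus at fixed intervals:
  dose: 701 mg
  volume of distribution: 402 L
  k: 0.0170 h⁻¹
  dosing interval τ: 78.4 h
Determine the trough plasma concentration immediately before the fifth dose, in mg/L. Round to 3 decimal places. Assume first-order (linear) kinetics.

0.622 mg/L

C₀ per dose = Dose / Vd = 701 / 402 = 1.744 mg/L
Fraction remaining after one interval: r = e^(−kτ) = e^(−0.01700 × 78.4) = 0.2637
Before dose 5, 4 doses have been given (aged 1τ, 2τ, 3τ, 4τ).
C_trough = C₀ × (r + r² + … + r^4) = C₀ × r(1−r^4)/(1−r)
        = 1.744 × 0.2637 × (1 − 0.004835) / (1 − 0.2637) = 0.6216 mg/L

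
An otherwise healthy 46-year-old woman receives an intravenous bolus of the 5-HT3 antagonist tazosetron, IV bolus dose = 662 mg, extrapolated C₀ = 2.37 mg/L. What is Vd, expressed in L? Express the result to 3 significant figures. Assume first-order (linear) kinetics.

Vd = Dose / C₀ = 662.0 / 2.37 = 279.3 L

279 L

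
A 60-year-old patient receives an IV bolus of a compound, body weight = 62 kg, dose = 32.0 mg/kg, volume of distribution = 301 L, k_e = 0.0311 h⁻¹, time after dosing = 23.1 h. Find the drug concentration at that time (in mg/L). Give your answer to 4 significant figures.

Total dose = 32.0 × 62 = 1984 mg
C₀ = Dose / Vd = 1984 / 301 = 6.591 mg/L
C = C₀ · e^(−k·t) = 6.591 × e^(−0.03110 × 23.1)
  = 6.591 × 0.4875 = 3.213 mg/L

3.213 mg/L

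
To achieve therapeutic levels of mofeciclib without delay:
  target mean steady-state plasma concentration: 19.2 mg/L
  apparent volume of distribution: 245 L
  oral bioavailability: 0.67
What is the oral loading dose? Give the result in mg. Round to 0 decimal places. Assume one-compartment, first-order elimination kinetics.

LD = Css × Vd / F = 19.2 × 245 / 0.67 = 7021 mg

7021 mg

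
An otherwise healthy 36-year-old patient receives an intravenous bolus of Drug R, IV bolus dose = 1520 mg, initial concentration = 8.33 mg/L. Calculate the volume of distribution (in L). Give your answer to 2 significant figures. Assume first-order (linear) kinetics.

Vd = Dose / C₀ = 1520 / 8.33 = 182.5 L

180 L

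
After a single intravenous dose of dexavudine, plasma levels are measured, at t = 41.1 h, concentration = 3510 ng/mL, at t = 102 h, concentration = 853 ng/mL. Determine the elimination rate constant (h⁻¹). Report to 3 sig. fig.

0.0232 h⁻¹

k = ln(C₁/C₂) / (t₂ − t₁) = ln(3510/853) / (102 − 41.1)
  = 1.415 / 60.90 = 0.02323 h⁻¹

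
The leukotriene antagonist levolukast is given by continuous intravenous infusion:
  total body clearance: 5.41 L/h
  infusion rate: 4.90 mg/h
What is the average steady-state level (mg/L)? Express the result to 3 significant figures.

0.906 mg/L

At steady state Css = R₀ / CL = 4.90 / 5.410 = 0.9057 mg/L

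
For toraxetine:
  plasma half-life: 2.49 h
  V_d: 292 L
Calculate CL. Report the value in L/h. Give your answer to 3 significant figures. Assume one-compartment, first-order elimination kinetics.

k = ln2 / t½ = 0.693147 / 2.49 = 0.2784 h⁻¹
CL = k × Vd = 0.2784 × 292 = 81.29 L/h

81.3 L/h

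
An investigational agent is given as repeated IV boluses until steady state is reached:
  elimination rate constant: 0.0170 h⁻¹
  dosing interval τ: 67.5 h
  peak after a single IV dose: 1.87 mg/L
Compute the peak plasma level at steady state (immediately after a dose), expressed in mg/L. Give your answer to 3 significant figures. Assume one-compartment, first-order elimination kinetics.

e^(−kτ) = e^(−0.01700 × 67.5) = 0.3174
Accumulation ratio R = 1 / (1 − e^(−kτ)) = 1 / (1 − 0.3174) = 1.465
Steady-state peak = C₀ × R = 1.87 × 1.465 = 2.740 mg/L

2.74 mg/L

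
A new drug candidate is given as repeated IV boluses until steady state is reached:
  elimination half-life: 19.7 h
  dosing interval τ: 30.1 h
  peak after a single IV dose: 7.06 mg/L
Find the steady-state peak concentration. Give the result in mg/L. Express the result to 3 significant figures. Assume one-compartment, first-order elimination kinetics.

k = ln2 / t½ = 0.693147 / 19.7 = 0.03519 h⁻¹
e^(−kτ) = e^(−0.03519 × 30.1) = 0.3467
Accumulation ratio R = 1 / (1 − e^(−kτ)) = 1 / (1 − 0.3467) = 1.531
Steady-state peak = C₀ × R = 7.06 × 1.531 = 10.81 mg/L

10.8 mg/L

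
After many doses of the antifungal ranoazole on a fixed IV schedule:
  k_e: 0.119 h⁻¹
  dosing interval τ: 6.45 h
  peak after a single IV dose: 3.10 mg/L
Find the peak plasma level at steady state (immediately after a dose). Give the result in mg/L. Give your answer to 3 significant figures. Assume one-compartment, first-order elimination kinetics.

e^(−kτ) = e^(−0.1190 × 6.45) = 0.4641
Accumulation ratio R = 1 / (1 − e^(−kτ)) = 1 / (1 − 0.4641) = 1.866
Steady-state peak = C₀ × R = 3.10 × 1.866 = 5.785 mg/L

5.79 mg/L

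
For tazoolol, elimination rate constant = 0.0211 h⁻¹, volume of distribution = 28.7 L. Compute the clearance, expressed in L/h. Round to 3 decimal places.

CL = k × Vd = 0.0211 × 28.7 = 0.6056 L/h

0.606 L/h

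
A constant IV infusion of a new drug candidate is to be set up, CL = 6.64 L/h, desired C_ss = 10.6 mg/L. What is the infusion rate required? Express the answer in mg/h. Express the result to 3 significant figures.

70.4 mg/h

At steady state, infusion rate R₀ = Css × CL = 10.6 × 6.640 = 70.38 mg/h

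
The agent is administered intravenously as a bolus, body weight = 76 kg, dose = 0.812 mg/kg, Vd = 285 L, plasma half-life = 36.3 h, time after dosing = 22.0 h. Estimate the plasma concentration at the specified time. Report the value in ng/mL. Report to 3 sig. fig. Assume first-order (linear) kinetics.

Total dose = 0.812 × 76 = 61.71 mg
C₀ = Dose / Vd = 61.71 / 285 = 0.2165 mg/L
k = ln2 / t½ = 0.693147 / 36.3 = 0.01909 h⁻¹
C = C₀ · e^(−k·t) = 0.2165 × e^(−0.01909 × 22.0)
  = 0.2165 × 0.6571 = 0.1423 mg/L
Convert: 0.1423 mg/L × 1000 = 142.3 ng/mL

142 ng/mL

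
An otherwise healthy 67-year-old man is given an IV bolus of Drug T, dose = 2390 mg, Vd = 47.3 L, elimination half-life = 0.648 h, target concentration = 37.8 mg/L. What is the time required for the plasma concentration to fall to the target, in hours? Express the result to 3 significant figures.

C₀ = Dose / Vd = 2390 / 47.3 = 50.53 mg/L
k = ln2 / t½ = 0.693147 / 0.648 = 1.070 h⁻¹
t = ln(C₀ / C) / k = ln(50.53 / 37.8) / 1.070
  = ln(1.337) / 1.070 = 0.2904 / 1.070 = 0.2714 h

0.271 h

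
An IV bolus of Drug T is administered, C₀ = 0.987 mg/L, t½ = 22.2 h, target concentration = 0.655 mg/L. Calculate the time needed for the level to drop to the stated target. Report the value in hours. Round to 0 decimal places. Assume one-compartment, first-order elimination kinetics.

k = ln2 / t½ = 0.693147 / 22.2 = 0.03122 h⁻¹
t = ln(C₀ / C) / k = ln(0.9870 / 0.655) / 0.03122
  = ln(1.507) / 0.03122 = 0.4101 / 0.03122 = 13.14 h

13 h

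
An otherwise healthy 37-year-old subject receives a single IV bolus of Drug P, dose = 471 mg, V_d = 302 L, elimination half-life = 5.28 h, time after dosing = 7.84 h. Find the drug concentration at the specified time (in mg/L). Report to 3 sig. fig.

0.557 mg/L

C₀ = Dose / Vd = 471.0 / 302 = 1.560 mg/L
k = ln2 / t½ = 0.693147 / 5.28 = 0.1313 h⁻¹
C = C₀ · e^(−k·t) = 1.560 × e^(−0.1313 × 7.84)
  = 1.560 × 0.3572 = 0.5572 mg/L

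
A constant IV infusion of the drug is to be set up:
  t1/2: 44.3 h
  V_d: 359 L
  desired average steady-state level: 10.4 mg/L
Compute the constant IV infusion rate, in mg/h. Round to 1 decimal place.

k = ln2 / t½ = 0.693147 / 44.3 = 0.01565 h⁻¹
CL = k × Vd = 0.01565 × 359 = 5.618 L/h
At steady state, infusion rate R₀ = Css × CL = 10.4 × 5.618 = 58.43 mg/h

58.4 mg/h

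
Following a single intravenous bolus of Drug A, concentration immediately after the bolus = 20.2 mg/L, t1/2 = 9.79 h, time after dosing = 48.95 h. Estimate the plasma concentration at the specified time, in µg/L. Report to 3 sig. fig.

k = ln2 / t½ = 0.693147 / 9.79 = 0.07080 h⁻¹
t / t½ = 48.95 / 9.79 = 5 half-lives
C = C₀ × (1/2)^5 = 20.20 × 0.03125 = 0.6313 mg/L
Convert: 0.6313 mg/L × 1000 = 631.3 µg/L

631 µg/L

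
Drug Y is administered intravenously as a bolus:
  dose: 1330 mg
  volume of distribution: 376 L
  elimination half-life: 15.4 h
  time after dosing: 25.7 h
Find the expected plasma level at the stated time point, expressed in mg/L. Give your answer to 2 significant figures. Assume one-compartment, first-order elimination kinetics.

1.1 mg/L

C₀ = Dose / Vd = 1330 / 376 = 3.537 mg/L
k = ln2 / t½ = 0.693147 / 15.4 = 0.04501 h⁻¹
C = C₀ · e^(−k·t) = 3.537 × e^(−0.04501 × 25.7)
  = 3.537 × 0.3145 = 1.112 mg/L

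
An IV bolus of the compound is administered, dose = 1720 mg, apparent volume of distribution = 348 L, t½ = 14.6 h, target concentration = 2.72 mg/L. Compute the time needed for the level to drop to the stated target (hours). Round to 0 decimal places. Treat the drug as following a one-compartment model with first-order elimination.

13 h

C₀ = Dose / Vd = 1720 / 348 = 4.943 mg/L
k = ln2 / t½ = 0.693147 / 14.6 = 0.04748 h⁻¹
t = ln(C₀ / C) / k = ln(4.943 / 2.72) / 0.04748
  = ln(1.817) / 0.04748 = 0.5972 / 0.04748 = 12.58 h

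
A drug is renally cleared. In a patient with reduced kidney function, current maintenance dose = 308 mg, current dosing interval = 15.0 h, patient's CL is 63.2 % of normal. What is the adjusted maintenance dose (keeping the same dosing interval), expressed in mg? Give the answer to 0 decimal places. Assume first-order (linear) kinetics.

195 mg

To keep the same average steady-state level, dosing rate must scale with clearance.
CL ratio = 63.2 / 100 = 0.6320
New dose (same interval) = 308 × 0.6320 = 194.7 mg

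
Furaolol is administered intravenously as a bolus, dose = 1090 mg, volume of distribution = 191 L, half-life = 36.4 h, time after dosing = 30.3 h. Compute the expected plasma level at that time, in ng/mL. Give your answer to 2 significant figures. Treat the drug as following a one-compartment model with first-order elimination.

C₀ = Dose / Vd = 1090 / 191 = 5.707 mg/L
k = ln2 / t½ = 0.693147 / 36.4 = 0.01904 h⁻¹
C = C₀ · e^(−k·t) = 5.707 × e^(−0.01904 × 30.3)
  = 5.707 × 0.5616 = 3.205 mg/L
Convert: 3.205 mg/L × 1000 = 3205 ng/mL

3200 ng/mL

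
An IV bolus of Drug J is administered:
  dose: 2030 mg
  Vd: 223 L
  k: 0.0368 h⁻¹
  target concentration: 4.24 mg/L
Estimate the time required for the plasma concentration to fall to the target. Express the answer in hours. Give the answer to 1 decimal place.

20.8 h

C₀ = Dose / Vd = 2030 / 223 = 9.103 mg/L
t = ln(C₀ / C) / k = ln(9.103 / 4.24) / 0.03680
  = ln(2.147) / 0.03680 = 0.7641 / 0.03680 = 20.76 h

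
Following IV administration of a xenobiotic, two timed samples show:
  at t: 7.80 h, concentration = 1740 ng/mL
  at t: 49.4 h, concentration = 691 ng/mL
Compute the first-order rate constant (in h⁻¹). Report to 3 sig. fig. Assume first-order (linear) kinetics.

k = ln(C₁/C₂) / (t₂ − t₁) = ln(1740/691) / (49.4 − 7.80)
  = 0.9235 / 41.60 = 0.02220 h⁻¹

0.0222 h⁻¹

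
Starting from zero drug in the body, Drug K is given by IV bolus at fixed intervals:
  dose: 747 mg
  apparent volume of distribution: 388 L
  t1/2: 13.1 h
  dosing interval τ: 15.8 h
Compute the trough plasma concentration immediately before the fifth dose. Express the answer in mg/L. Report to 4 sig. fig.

C₀ per dose = Dose / Vd = 747 / 388 = 1.925 mg/L
k = ln2 / t½ = 0.693147 / 13.1 = 0.05291 h⁻¹
Fraction remaining after one interval: r = e^(−kτ) = e^(−0.05291 × 15.8) = 0.4335
Before dose 5, 4 doses have been given (aged 1τ, 2τ, 3τ, 4τ).
C_trough = C₀ × (r + r² + … + r^4) = C₀ × r(1−r^4)/(1−r)
        = 1.925 × 0.4335 × (1 − 0.03531) / (1 − 0.4335) = 1.421 mg/L

1.421 mg/L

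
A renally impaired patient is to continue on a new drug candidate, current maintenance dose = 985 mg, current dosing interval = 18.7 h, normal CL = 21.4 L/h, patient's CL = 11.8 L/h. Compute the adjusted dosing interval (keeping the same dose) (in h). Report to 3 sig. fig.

33.9 h

To keep the same average steady-state level, dosing rate must scale with clearance.
CL ratio = 11.8 / 21.4 = 0.5514
New interval (same dose) = 18.7 / 0.5514 = 33.91 h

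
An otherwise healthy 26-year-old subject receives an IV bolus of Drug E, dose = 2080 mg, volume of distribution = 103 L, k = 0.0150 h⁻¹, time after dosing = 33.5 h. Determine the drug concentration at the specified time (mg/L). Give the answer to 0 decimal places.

C₀ = Dose / Vd = 2080 / 103 = 20.19 mg/L
C = C₀ · e^(−k·t) = 20.19 × e^(−0.01500 × 33.5)
  = 20.19 × 0.6050 = 12.21 mg/L

12 mg/L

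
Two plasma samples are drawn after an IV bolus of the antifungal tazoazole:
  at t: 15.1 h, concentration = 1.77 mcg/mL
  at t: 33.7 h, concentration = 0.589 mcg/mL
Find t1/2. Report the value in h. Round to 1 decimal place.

11.7 h

k = ln(C₁/C₂) / (t₂ − t₁) = ln(1.77/0.589) / (33.7 − 15.1)
  = 1.100 / 18.60 = 0.05914 h⁻¹
t½ = ln2 / k = 0.693147 / 0.05914 = 11.72 h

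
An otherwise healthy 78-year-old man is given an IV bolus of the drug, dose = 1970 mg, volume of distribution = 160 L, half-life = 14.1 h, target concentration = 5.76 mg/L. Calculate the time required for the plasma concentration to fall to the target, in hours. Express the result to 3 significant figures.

15.5 h

C₀ = Dose / Vd = 1970 / 160 = 12.31 mg/L
k = ln2 / t½ = 0.693147 / 14.1 = 0.04916 h⁻¹
t = ln(C₀ / C) / k = ln(12.31 / 5.76) / 0.04916
  = ln(2.137) / 0.04916 = 0.7594 / 0.04916 = 15.45 h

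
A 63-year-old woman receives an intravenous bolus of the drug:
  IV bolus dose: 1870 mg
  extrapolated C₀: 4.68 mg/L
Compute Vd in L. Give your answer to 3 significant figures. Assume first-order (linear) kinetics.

400 L

Vd = Dose / C₀ = 1870 / 4.68 = 399.6 L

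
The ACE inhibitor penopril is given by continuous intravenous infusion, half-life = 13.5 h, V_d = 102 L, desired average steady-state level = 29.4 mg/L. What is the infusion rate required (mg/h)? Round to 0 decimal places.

154 mg/h

k = ln2 / t½ = 0.693147 / 13.5 = 0.05134 h⁻¹
CL = k × Vd = 0.05134 × 102 = 5.237 L/h
At steady state, infusion rate R₀ = Css × CL = 29.4 × 5.237 = 154.0 mg/h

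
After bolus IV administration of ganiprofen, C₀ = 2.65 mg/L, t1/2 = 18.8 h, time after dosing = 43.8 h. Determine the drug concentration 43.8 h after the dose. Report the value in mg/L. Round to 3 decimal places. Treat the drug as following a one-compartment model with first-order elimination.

0.527 mg/L

k = ln2 / t½ = 0.693147 / 18.8 = 0.03687 h⁻¹
C = C₀ · e^(−k·t) = 2.650 × e^(−0.03687 × 43.8)
  = 2.650 × 0.1989 = 0.5271 mg/L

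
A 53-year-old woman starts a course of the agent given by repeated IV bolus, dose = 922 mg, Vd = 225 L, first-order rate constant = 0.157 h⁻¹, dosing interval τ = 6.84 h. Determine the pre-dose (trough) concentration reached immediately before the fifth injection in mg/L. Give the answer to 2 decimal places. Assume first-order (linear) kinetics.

2.10 mg/L

C₀ per dose = Dose / Vd = 922 / 225 = 4.098 mg/L
Fraction remaining after one interval: r = e^(−kτ) = e^(−0.1570 × 6.84) = 0.3417
Before dose 5, 4 doses have been given (aged 1τ, 2τ, 3τ, 4τ).
C_trough = C₀ × (r + r² + … + r^4) = C₀ × r(1−r^4)/(1−r)
        = 4.098 × 0.3417 × (1 − 0.01363) / (1 − 0.3417) = 2.098 mg/L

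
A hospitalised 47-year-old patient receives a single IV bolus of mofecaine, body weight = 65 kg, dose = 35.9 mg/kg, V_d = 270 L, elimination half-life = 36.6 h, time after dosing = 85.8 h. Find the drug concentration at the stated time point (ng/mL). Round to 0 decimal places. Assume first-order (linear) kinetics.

1702 ng/mL

Total dose = 35.9 × 65 = 2334 mg
C₀ = Dose / Vd = 2334 / 270 = 8.644 mg/L
k = ln2 / t½ = 0.693147 / 36.6 = 0.01894 h⁻¹
C = C₀ · e^(−k·t) = 8.644 × e^(−0.01894 × 85.8)
  = 8.644 × 0.1969 = 1.702 mg/L
Convert: 1.702 mg/L × 1000 = 1702 ng/mL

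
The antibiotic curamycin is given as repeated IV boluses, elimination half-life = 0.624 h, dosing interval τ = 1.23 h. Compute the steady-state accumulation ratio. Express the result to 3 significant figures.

1.34

k = ln2 / t½ = 0.693147 / 0.624 = 1.111 h⁻¹
e^(−kτ) = e^(−1.111 × 1.23) = 0.2550
Accumulation ratio R = 1 / (1 − e^(−kτ)) = 1 / (1 − 0.2550) = 1.342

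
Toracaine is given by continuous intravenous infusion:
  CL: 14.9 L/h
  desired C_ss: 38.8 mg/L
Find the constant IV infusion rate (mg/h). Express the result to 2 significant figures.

580 mg/h

At steady state, infusion rate R₀ = Css × CL = 38.8 × 14.90 = 578.1 mg/h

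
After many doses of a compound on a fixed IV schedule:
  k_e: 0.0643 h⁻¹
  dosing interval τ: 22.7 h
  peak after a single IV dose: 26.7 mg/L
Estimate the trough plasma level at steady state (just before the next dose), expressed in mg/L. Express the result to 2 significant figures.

8.1 mg/L

e^(−kτ) = e^(−0.06430 × 22.7) = 0.2323
Accumulation ratio R = 1 / (1 − e^(−kτ)) = 1 / (1 − 0.2323) = 1.303
Steady-state trough = C₀ × R × e^(−kτ) = 26.7 × 1.303 × 0.2323 = 8.082 mg/L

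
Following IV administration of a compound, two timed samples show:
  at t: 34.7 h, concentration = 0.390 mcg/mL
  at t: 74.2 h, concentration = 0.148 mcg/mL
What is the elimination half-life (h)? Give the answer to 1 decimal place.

k = ln(C₁/C₂) / (t₂ − t₁) = ln(0.390/0.148) / (74.2 − 34.7)
  = 0.9689 / 39.50 = 0.02453 h⁻¹
t½ = ln2 / k = 0.693147 / 0.02453 = 28.26 h

28.3 h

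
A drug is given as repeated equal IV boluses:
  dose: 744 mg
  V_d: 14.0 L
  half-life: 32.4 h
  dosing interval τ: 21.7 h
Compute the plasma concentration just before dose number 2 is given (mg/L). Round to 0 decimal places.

C₀ per dose = Dose / Vd = 744 / 14.0 = 53.14 mg/L
k = ln2 / t½ = 0.693147 / 32.4 = 0.02139 h⁻¹
Fraction remaining after one interval: r = e^(−kτ) = e^(−0.02139 × 21.7) = 0.6287
Before dose 2, 1 dose has been given (aged 1τ).
C_trough = C₀ × r = 53.14 × 0.6287 = 33.41 mg/L

33 mg/L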